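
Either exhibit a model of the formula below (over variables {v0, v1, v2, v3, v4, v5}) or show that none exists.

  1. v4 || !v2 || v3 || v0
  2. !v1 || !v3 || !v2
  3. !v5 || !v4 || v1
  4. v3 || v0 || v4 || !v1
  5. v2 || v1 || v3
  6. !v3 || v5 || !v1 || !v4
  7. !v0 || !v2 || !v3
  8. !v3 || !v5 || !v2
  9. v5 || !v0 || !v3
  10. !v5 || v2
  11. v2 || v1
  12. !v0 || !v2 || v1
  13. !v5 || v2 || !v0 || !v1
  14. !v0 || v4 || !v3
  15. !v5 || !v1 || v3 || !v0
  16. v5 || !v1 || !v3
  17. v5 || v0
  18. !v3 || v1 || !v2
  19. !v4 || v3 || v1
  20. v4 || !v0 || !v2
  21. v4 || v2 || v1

v0 ↦ true, v1 ↦ true, v2 ↦ true, v3 ↦ false, v4 ↦ true, v5 ↦ false

Try v5 = false.
The clause (v0) is unit, so v0 = true.
The clause (!v3) is unit, so v3 = false.
Try v2 = true.
The clause (v1) is unit, so v1 = true.
The clause (v4) is unit, so v4 = true.
This assignment satisfies each clause.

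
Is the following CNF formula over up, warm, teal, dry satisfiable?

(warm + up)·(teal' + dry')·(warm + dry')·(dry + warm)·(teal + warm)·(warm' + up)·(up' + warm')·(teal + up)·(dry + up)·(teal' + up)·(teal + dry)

No, unsatisfiable

Suppose warm = 1.
The clause (up) is unit, so up = 1.
Now (up') is unsatisfied and unit — conflict.
That branch fails; take warm = 0 instead.
The clause (up) is unit, so up = 1.
The clause (dry') is unit, so dry = 0.
Now (dry) is unsatisfied and unit — conflict.
Both values of warm lead to a conflict.
No assignment satisfies every clause.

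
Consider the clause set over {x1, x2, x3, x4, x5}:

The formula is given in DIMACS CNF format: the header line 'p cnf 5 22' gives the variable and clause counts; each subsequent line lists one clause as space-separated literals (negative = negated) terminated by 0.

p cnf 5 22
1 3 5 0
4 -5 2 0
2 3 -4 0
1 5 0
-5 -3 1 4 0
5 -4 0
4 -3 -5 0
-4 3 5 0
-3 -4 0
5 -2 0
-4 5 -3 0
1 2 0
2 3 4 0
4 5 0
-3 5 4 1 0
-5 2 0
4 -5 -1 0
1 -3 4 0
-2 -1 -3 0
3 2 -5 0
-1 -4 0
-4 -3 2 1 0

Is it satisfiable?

Case x1 = False:
(x5) alone gives x5 = True.
(x2) alone gives x2 = True.
Case x3 = False:
No clause remains; x4 is free.
A satisfying assignment: x1 ↦ False; x2 ↦ True; x3 ↦ False; x4 ↦ True; x5 ↦ True.

Yes, satisfiable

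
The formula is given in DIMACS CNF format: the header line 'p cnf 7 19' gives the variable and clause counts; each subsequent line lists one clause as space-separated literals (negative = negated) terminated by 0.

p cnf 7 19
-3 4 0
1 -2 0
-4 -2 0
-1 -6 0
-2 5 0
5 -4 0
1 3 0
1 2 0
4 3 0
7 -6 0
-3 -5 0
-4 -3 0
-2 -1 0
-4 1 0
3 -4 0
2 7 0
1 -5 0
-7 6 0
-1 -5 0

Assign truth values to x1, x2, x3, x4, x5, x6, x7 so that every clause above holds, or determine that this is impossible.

Try x3 = False.
(x1) alone gives x1 = True.
(¬x6) alone gives x6 = False.
(x4) alone gives x4 = True.
But (¬x4) is also a unit clause — contradiction.
So x3 must be the other value — set x3 = True.
(x4) alone gives x4 = True.
But (¬x4) is also a unit clause — contradiction.
Neither x3 = True nor x3 = False works.

UNSATISFIABLE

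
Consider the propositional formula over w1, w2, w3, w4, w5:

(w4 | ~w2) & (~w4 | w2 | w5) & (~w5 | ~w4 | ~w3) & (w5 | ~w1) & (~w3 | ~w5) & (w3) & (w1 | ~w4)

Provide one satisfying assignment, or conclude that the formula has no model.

w1 ↦ 0, w2 ↦ 0, w3 ↦ 1, w4 ↦ 0, w5 ↦ 0

From the singleton clause (w3), w3 = 1.
From the singleton clause (~w5), w5 = 0.
From the singleton clause (~w1), w1 = 0.
From the singleton clause (~w4), w4 = 0.
From the singleton clause (~w2), w2 = 0.
All clauses are satisfied.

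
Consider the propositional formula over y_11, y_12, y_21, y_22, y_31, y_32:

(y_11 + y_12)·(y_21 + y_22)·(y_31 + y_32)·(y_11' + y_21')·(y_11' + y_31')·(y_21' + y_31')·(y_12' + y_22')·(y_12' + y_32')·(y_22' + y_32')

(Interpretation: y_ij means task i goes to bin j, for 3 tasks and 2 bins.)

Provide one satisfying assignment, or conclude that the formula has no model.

UNSATISFIABLE

Suppose y_11 = 1.
The clause (y_21') is unit, so y_21 = 0.
The clause (y_22) is unit, so y_22 = 1.
The clause (y_31') is unit, so y_31 = 0.
The clause (y_32) is unit, so y_32 = 1.
That conflicts with the unit clause (y_32').
So y_11 must be the other value — set y_11 = 0.
The clause (y_12) is unit, so y_12 = 1.
The clause (y_22') is unit, so y_22 = 0.
The clause (y_21) is unit, so y_21 = 1.
The clause (y_31') is unit, so y_31 = 0.
The clause (y_32) is unit, so y_32 = 1.
That conflicts with the unit clause (y_32').
Both values of y_11 lead to a conflict.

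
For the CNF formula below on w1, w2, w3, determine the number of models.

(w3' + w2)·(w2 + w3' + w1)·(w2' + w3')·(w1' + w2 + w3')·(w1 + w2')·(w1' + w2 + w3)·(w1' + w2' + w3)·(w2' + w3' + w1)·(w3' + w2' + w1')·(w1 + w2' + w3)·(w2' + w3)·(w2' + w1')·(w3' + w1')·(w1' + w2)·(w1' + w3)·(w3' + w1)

There are 2^3 = 8 truth assignments over (w1, w2, w3).
Check each against the 16 clauses (columns in the order w1, w2, w3):
  F F F  ✓ satisfies all
  F F T  ✗ fails (w3' + w2)
  F T F  ✗ fails (w1 + w2')
  F T T  ✗ fails (w2' + w3')
  T F F  ✗ fails (w1' + w2 + w3)
  T F T  ✗ fails (w3' + w2)
  T T F  ✗ fails (w1' + w2' + w3)
  T T T  ✗ fails (w2' + w3')
1 of the 8 rows is a model.

1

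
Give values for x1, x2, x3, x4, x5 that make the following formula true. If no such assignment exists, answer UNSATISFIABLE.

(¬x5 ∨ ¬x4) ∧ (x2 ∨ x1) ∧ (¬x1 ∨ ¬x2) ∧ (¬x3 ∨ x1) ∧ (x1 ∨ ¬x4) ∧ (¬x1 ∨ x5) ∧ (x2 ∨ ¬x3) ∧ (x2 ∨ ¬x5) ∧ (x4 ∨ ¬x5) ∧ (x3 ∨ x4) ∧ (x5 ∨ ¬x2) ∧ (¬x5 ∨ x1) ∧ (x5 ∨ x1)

Try x5 = False.
Unit clause (¬x1) forces x1 = False.
That conflicts with the unit clause (x1).
Undo x5 and try x5 = True.
Unit clause (¬x4) forces x4 = False.
That conflicts with the unit clause (x4).
Either choice for x5 ends in contradiction.

UNSATISFIABLE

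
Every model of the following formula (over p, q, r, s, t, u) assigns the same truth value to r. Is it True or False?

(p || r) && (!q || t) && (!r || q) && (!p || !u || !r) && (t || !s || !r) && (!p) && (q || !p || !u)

True

Suppose r = false.
Unit clause (p) forces p = true.
But (!p) is also a unit clause — contradiction.
So every satisfying assignment has r = True.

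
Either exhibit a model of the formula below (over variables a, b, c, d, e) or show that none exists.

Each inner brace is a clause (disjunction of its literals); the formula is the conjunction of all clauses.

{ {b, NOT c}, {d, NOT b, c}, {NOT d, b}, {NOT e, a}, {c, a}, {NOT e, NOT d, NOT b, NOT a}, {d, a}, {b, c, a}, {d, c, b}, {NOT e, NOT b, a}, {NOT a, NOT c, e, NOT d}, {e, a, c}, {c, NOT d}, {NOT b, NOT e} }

a=true; b=true; c=true; d=false; e=false

Try b = true.
(NOT e) alone gives e = false.
Try d = false.
(c) alone gives c = true.
(a) alone gives a = true.
All clauses are satisfied.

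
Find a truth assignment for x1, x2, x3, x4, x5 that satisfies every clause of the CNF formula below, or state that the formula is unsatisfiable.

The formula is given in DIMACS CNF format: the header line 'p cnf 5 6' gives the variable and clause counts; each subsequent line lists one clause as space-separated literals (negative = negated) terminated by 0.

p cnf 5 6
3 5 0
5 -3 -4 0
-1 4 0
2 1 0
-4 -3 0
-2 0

From the singleton clause (¬x2), x2 = False.
From the singleton clause (x1), x1 = True.
From the singleton clause (x4), x4 = True.
From the singleton clause (¬x3), x3 = False.
From the singleton clause (x5), x5 = True.
All clauses are satisfied.

x1=True,  x2=False,  x3=False,  x4=True,  x5=True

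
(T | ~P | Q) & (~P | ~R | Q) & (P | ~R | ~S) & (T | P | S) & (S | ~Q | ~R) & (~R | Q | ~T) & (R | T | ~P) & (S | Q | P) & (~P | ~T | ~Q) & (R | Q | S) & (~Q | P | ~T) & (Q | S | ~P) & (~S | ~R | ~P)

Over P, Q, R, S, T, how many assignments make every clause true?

4

There are 2^5 = 32 truth assignments over (P, Q, R, S, T).
Split on R. With R = 1, the clauses containing R are satisfied and ~R drops from the rest; 0 of the 2^4 = 16 assignments to the other variables satisfy what remains.
With R = 0, by the same count on the reduced clause set, 4 assignments work.
(One model: P=F, Q=F, R=F, S=T, T=F.)
Total: 0 + 4 = 4.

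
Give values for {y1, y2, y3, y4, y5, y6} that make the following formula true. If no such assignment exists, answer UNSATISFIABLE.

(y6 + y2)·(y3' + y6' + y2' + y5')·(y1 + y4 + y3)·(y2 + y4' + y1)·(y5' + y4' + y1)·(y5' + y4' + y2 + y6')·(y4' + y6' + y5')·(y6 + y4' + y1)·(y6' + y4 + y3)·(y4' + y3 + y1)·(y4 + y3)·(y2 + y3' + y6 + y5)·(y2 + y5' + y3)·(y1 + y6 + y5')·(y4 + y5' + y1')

Try y6 = 1.
Try y4 = 1.
(y5') alone gives y5 = 0.
Try y2 = 1.
Try y3 = 1.
Every clause is now satisfied; y1 is unconstrained.

y1=0, y2=1, y3=1, y4=1, y5=0, y6=1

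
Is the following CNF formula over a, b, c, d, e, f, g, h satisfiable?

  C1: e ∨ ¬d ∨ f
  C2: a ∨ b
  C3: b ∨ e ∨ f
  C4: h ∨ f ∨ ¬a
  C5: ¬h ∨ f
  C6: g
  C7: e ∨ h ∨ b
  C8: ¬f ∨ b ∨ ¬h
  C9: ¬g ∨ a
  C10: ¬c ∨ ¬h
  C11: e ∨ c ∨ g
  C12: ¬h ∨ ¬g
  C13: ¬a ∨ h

Unsatisfiable

The clause (g) is unit, so g = True.
The clause (a) is unit, so a = True.
The clause (¬h) is unit, so h = False.
That conflicts with the unit clause (h).
No assignment satisfies every clause.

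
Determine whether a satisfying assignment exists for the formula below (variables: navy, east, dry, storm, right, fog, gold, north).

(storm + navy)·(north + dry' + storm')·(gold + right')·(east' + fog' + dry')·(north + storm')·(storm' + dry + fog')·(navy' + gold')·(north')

Yes, satisfiable

The clause (north') is unit, so north = 0.
The clause (storm') is unit, so storm = 0.
The clause (navy) is unit, so navy = 1.
The clause (gold') is unit, so gold = 0.
The clause (right') is unit, so right = 0.
Case east = 0:
Every clause is now satisfied; dry, fog are unconstrained.
A satisfying assignment: navy ↦ 1,  east ↦ 0,  dry ↦ 0,  storm ↦ 0,  right ↦ 0,  fog ↦ 0,  gold ↦ 0,  north ↦ 0.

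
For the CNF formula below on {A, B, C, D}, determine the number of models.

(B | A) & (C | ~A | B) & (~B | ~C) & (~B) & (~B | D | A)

There are 2^4 = 16 truth assignments over (A, B, C, D).
Check each against the 5 clauses (columns in the order A, B, C, D):
  F F F F  ✗ fails (B | A)
  F F F T  ✗ fails (B | A)
  F F T F  ✗ fails (B | A)
  F F T T  ✗ fails (B | A)
  F T F F  ✗ fails (~B)
  F T F T  ✗ fails (~B)
  F T T F  ✗ fails (~B | ~C)
  F T T T  ✗ fails (~B | ~C)
  T F F F  ✗ fails (C | ~A | B)
  T F F T  ✗ fails (C | ~A | B)
  T F T F  ✓ satisfies all
  T F T T  ✓ satisfies all
  T T F F  ✗ fails (~B)
  T T F T  ✗ fails (~B)
  T T T F  ✗ fails (~B | ~C)
  T T T T  ✗ fails (~B | ~C)
2 of the 16 rows are models.

2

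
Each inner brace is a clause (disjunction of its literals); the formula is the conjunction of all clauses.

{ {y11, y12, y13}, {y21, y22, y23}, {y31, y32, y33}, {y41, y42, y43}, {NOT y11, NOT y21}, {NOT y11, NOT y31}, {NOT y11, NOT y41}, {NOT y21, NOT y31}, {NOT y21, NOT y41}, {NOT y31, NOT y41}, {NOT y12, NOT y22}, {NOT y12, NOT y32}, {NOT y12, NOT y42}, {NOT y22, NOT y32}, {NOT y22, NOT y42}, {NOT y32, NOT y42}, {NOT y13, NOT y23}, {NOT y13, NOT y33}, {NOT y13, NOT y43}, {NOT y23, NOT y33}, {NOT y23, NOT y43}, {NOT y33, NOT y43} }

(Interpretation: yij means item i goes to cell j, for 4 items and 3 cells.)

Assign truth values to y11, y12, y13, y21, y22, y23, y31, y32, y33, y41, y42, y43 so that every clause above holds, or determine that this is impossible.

UNSATISFIABLE

Suppose y11 = false.
Suppose y12 = true.
Unit clause (NOT y22) forces y22 = false.
Unit clause (NOT y32) forces y32 = false.
Unit clause (NOT y42) forces y42 = false.
Suppose y21 = true.
Unit clause (NOT y31) forces y31 = false.
Unit clause (y33) forces y33 = true.
Unit clause (NOT y41) forces y41 = false.
Unit clause (y43) forces y43 = true.
That conflicts with the unit clause (NOT y43).
That branch fails; take y21 = false instead.
Unit clause (y23) forces y23 = true.
Unit clause (NOT y13) forces y13 = false.
Unit clause (NOT y33) forces y33 = false.
Unit clause (y31) forces y31 = true.
Unit clause (NOT y41) forces y41 = false.
Unit clause (y43) forces y43 = true.
That conflicts with the unit clause (NOT y43).
Neither y21 = true nor y21 = false works.
That branch fails; take y12 = false instead.
Unit clause (y13) forces y13 = true.
Unit clause (NOT y23) forces y23 = false.
Unit clause (NOT y33) forces y33 = false.
Unit clause (NOT y43) forces y43 = false.
Suppose y21 = true.
Unit clause (NOT y31) forces y31 = false.
Unit clause (y32) forces y32 = true.
Unit clause (NOT y41) forces y41 = false.
Unit clause (y42) forces y42 = true.
That conflicts with the unit clause (NOT y42).
That branch fails; take y21 = false instead.
Unit clause (y22) forces y22 = true.
Unit clause (NOT y32) forces y32 = false.
Unit clause (y31) forces y31 = true.
Unit clause (NOT y41) forces y41 = false.
Unit clause (y42) forces y42 = true.
That conflicts with the unit clause (NOT y42).
Neither y21 = true nor y21 = false works.
Neither y12 = true nor y12 = false works.
That branch fails; take y11 = true instead.
Unit clause (NOT y21) forces y21 = false.
Unit clause (NOT y31) forces y31 = false.
Unit clause (NOT y41) forces y41 = false.
Suppose y22 = true.
Unit clause (NOT y12) forces y12 = false.
Unit clause (NOT y32) forces y32 = false.
Unit clause (y33) forces y33 = true.
Unit clause (NOT y42) forces y42 = false.
Unit clause (y43) forces y43 = true.
That conflicts with the unit clause (NOT y43).
That branch fails; take y22 = false instead.
Unit clause (y23) forces y23 = true.
Unit clause (NOT y13) forces y13 = false.
Unit clause (NOT y33) forces y33 = false.
Unit clause (y32) forces y32 = true.
Unit clause (NOT y12) forces y12 = false.
Unit clause (NOT y42) forces y42 = false.
Unit clause (y43) forces y43 = true.
That conflicts with the unit clause (NOT y43).
Neither y22 = true nor y22 = false works.
Neither y11 = true nor y11 = false works.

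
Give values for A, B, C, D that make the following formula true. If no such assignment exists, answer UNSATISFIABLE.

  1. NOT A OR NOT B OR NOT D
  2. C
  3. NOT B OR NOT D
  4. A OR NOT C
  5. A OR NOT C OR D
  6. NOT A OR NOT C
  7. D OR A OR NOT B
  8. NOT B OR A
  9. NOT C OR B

The clause (C) is unit, so C = true.
The clause (A) is unit, so A = true.
That conflicts with the unit clause (NOT A).

UNSATISFIABLE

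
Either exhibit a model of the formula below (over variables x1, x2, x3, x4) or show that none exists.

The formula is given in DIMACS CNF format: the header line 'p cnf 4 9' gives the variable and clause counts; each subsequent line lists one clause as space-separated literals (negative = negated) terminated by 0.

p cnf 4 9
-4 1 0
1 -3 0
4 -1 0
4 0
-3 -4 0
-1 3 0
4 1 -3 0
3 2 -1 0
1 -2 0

(x4) alone gives x4 = True.
(x1) alone gives x1 = True.
(¬x3) alone gives x3 = False.
But (x3) is also a unit clause — contradiction.

UNSATISFIABLE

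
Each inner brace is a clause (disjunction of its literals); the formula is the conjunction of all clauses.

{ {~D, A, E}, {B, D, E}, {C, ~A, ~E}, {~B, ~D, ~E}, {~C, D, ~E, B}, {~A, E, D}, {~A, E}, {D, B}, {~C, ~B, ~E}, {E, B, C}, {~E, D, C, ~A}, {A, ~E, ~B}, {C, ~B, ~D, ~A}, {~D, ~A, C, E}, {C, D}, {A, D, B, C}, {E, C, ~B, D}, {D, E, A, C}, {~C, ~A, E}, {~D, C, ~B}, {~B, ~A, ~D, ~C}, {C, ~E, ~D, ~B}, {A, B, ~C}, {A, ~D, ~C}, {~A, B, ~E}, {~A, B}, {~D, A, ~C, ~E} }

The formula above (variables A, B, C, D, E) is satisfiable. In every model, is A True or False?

False

Suppose A = 1.
(E) alone gives E = 1.
(C) alone gives C = 1.
(~B) alone gives B = 0.
That conflicts with the unit clause (B).
So every satisfying assignment has A = False.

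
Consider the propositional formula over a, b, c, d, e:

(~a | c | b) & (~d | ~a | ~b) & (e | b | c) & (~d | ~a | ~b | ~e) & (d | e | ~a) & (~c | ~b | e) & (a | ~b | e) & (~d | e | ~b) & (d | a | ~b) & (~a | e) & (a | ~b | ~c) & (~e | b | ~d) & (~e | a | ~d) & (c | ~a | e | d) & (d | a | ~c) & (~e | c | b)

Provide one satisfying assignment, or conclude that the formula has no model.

a ↦ 1, b ↦ 1, c ↦ 1, d ↦ 0, e ↦ 1

Suppose a = 1.
(e) alone gives e = 1.
Suppose c = 1.
Suppose d = 0.
Every clause is now satisfied; b is unconstrained.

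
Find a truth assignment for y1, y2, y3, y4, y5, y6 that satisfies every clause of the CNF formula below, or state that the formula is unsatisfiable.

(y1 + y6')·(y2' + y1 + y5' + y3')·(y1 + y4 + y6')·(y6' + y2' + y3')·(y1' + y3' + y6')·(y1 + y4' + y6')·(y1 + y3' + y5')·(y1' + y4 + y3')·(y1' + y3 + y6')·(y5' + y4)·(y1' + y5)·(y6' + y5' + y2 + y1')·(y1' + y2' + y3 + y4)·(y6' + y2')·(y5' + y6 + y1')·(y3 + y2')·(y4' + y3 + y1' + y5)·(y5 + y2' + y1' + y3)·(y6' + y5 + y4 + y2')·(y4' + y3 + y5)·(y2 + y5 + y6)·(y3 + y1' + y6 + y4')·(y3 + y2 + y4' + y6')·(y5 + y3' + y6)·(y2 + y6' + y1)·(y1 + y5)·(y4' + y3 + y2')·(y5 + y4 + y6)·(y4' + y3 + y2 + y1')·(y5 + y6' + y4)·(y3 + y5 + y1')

y1=0; y2=0; y3=0; y4=1; y5=1; y6=0

Case y1 = 0:
From the singleton clause (y6'), y6 = 0.
From the singleton clause (y5), y5 = 1.
From the singleton clause (y3'), y3 = 0.
From the singleton clause (y4), y4 = 1.
From the singleton clause (y2'), y2 = 0.
Every clause now holds.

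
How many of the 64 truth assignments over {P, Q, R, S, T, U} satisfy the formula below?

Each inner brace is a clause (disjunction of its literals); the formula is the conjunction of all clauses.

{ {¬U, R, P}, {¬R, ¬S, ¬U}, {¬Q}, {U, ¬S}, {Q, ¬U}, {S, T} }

4

There are 2^6 = 64 truth assignments over (P, Q, R, S, T, U).
Split on R. With R = True, the clauses containing R are satisfied and ¬R drops from the rest; 2 of the 2^5 = 32 assignments to the other variables satisfy what remains.
With R = False, by the same count on the reduced clause set, 2 assignments work.
Total: 2 + 2 = 4.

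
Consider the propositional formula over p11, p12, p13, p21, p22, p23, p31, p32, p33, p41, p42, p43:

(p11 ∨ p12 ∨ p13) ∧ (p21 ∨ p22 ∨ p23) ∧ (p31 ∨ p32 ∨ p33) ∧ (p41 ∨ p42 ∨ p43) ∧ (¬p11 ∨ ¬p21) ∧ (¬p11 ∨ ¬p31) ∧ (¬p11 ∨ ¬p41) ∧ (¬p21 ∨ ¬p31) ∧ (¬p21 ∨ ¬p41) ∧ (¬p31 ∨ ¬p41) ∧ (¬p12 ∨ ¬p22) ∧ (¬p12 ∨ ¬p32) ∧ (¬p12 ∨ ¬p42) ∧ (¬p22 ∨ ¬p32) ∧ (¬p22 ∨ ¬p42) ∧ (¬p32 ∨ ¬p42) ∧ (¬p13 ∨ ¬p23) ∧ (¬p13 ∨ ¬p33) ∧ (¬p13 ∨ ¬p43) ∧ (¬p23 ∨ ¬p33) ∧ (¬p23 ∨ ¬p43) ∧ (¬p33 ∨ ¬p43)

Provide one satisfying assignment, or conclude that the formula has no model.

Suppose p11 = False.
Suppose p12 = True.
From the singleton clause (¬p22), p22 = False.
From the singleton clause (¬p32), p32 = False.
From the singleton clause (¬p42), p42 = False.
Suppose p21 = True.
From the singleton clause (¬p31), p31 = False.
From the singleton clause (p33), p33 = True.
From the singleton clause (¬p41), p41 = False.
From the singleton clause (p43), p43 = True.
Now (¬p43) is unsatisfied and unit — conflict.
Undo p21 and try p21 = False.
From the singleton clause (p23), p23 = True.
From the singleton clause (¬p13), p13 = False.
From the singleton clause (¬p33), p33 = False.
From the singleton clause (p31), p31 = True.
From the singleton clause (¬p41), p41 = False.
From the singleton clause (p43), p43 = True.
Now (¬p43) is unsatisfied and unit — conflict.
Either choice for p21 ends in contradiction.
Undo p12 and try p12 = False.
From the singleton clause (p13), p13 = True.
From the singleton clause (¬p23), p23 = False.
From the singleton clause (¬p33), p33 = False.
From the singleton clause (¬p43), p43 = False.
Suppose p21 = True.
From the singleton clause (¬p31), p31 = False.
From the singleton clause (p32), p32 = True.
From the singleton clause (¬p41), p41 = False.
From the singleton clause (p42), p42 = True.
Now (¬p42) is unsatisfied and unit — conflict.
Undo p21 and try p21 = False.
From the singleton clause (p22), p22 = True.
From the singleton clause (¬p32), p32 = False.
From the singleton clause (p31), p31 = True.
From the singleton clause (¬p41), p41 = False.
From the singleton clause (p42), p42 = True.
Now (¬p42) is unsatisfied and unit — conflict.
Either choice for p21 ends in contradiction.
Either choice for p12 ends in contradiction.
Undo p11 and try p11 = True.
From the singleton clause (¬p21), p21 = False.
From the singleton clause (¬p31), p31 = False.
From the singleton clause (¬p41), p41 = False.
Suppose p22 = True.
From the singleton clause (¬p12), p12 = False.
From the singleton clause (¬p32), p32 = False.
From the singleton clause (p33), p33 = True.
From the singleton clause (¬p42), p42 = False.
From the singleton clause (p43), p43 = True.
Now (¬p43) is unsatisfied and unit — conflict.
Undo p22 and try p22 = False.
From the singleton clause (p23), p23 = True.
From the singleton clause (¬p13), p13 = False.
From the singleton clause (¬p33), p33 = False.
From the singleton clause (p32), p32 = True.
From the singleton clause (¬p12), p12 = False.
From the singleton clause (¬p42), p42 = False.
From the singleton clause (p43), p43 = True.
Now (¬p43) is unsatisfied and unit — conflict.
Either choice for p22 ends in contradiction.
Either choice for p11 ends in contradiction.

UNSATISFIABLE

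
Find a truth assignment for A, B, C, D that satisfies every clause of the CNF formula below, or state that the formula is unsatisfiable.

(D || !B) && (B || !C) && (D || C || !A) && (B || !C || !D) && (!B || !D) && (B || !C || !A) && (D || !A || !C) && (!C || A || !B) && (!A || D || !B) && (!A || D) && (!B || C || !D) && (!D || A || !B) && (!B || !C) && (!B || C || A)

Case D = false:
(!B) alone gives B = false.
(!C) alone gives C = false.
(!A) alone gives A = false.
Every clause now holds.

A ↦ false,  B ↦ false,  C ↦ false,  D ↦ false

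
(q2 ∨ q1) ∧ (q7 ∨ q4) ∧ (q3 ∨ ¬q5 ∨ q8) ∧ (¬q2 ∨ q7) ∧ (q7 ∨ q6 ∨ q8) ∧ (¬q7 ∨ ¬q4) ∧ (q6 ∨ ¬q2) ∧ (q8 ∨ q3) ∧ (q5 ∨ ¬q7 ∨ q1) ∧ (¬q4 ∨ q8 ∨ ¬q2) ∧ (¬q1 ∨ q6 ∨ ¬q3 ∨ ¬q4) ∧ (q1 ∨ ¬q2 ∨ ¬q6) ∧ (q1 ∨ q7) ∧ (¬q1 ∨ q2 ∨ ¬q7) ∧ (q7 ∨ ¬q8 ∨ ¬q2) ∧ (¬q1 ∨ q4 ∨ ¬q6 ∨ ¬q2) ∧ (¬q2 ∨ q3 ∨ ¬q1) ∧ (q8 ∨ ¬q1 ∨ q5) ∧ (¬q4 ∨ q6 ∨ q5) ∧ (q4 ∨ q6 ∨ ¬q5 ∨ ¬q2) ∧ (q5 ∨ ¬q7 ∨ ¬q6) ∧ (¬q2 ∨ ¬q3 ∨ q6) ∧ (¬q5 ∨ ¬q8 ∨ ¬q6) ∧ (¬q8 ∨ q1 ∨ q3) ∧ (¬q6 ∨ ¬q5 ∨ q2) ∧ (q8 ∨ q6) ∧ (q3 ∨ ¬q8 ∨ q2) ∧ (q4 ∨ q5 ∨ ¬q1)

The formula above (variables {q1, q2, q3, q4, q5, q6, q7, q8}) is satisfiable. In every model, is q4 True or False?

Suppose q4 = False.
(q7) alone gives q7 = True.
Branch on q2: set q2 = True.
(q6) alone gives q6 = True.
(q1) alone gives q1 = True.
That conflicts with the unit clause (¬q1).
So q2 must be the other value — set q2 = False.
(q1) alone gives q1 = True.
That conflicts with the unit clause (¬q1).
Either choice for q2 ends in contradiction.
So every satisfying assignment has q4 = True.

True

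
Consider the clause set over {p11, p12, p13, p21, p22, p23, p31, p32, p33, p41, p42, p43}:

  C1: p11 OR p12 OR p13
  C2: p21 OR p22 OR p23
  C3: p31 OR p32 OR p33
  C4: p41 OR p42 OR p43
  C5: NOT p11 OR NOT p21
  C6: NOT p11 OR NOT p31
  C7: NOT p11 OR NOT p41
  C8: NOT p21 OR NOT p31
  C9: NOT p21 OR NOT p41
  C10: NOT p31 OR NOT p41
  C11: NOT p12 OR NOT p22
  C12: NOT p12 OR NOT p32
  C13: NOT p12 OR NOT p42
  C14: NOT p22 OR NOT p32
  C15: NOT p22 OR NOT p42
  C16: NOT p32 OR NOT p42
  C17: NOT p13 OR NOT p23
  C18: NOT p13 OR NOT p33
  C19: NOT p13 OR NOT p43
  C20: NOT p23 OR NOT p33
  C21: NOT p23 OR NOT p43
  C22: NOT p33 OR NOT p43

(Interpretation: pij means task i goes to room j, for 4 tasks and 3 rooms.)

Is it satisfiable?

Suppose p11 = false.
Suppose p12 = true.
The clause (NOT p22) is unit, so p22 = false.
The clause (NOT p32) is unit, so p32 = false.
The clause (NOT p42) is unit, so p42 = false.
Suppose p21 = true.
The clause (NOT p31) is unit, so p31 = false.
The clause (p33) is unit, so p33 = true.
The clause (NOT p41) is unit, so p41 = false.
The clause (p43) is unit, so p43 = true.
Now (NOT p43) is unsatisfied and unit — conflict.
So p21 must be the other value — set p21 = false.
The clause (p23) is unit, so p23 = true.
The clause (NOT p13) is unit, so p13 = false.
The clause (NOT p33) is unit, so p33 = false.
The clause (p31) is unit, so p31 = true.
The clause (NOT p41) is unit, so p41 = false.
The clause (p43) is unit, so p43 = true.
Now (NOT p43) is unsatisfied and unit — conflict.
Either choice for p21 ends in contradiction.
So p12 must be the other value — set p12 = false.
The clause (p13) is unit, so p13 = true.
The clause (NOT p23) is unit, so p23 = false.
The clause (NOT p33) is unit, so p33 = false.
The clause (NOT p43) is unit, so p43 = false.
Suppose p21 = true.
The clause (NOT p31) is unit, so p31 = false.
The clause (p32) is unit, so p32 = true.
The clause (NOT p41) is unit, so p41 = false.
The clause (p42) is unit, so p42 = true.
Now (NOT p42) is unsatisfied and unit — conflict.
So p21 must be the other value — set p21 = false.
The clause (p22) is unit, so p22 = true.
The clause (NOT p32) is unit, so p32 = false.
The clause (p31) is unit, so p31 = true.
The clause (NOT p41) is unit, so p41 = false.
The clause (p42) is unit, so p42 = true.
Now (NOT p42) is unsatisfied and unit — conflict.
Either choice for p21 ends in contradiction.
Either choice for p12 ends in contradiction.
So p11 must be the other value — set p11 = true.
The clause (NOT p21) is unit, so p21 = false.
The clause (NOT p31) is unit, so p31 = false.
The clause (NOT p41) is unit, so p41 = false.
Suppose p22 = true.
The clause (NOT p12) is unit, so p12 = false.
The clause (NOT p32) is unit, so p32 = false.
The clause (p33) is unit, so p33 = true.
The clause (NOT p42) is unit, so p42 = false.
The clause (p43) is unit, so p43 = true.
Now (NOT p43) is unsatisfied and unit — conflict.
So p22 must be the other value — set p22 = false.
The clause (p23) is unit, so p23 = true.
The clause (NOT p13) is unit, so p13 = false.
The clause (NOT p33) is unit, so p33 = false.
The clause (p32) is unit, so p32 = true.
The clause (NOT p12) is unit, so p12 = false.
The clause (NOT p42) is unit, so p42 = false.
The clause (p43) is unit, so p43 = true.
Now (NOT p43) is unsatisfied and unit — conflict.
Either choice for p22 ends in contradiction.
Either choice for p11 ends in contradiction.
No assignment satisfies every clause.

No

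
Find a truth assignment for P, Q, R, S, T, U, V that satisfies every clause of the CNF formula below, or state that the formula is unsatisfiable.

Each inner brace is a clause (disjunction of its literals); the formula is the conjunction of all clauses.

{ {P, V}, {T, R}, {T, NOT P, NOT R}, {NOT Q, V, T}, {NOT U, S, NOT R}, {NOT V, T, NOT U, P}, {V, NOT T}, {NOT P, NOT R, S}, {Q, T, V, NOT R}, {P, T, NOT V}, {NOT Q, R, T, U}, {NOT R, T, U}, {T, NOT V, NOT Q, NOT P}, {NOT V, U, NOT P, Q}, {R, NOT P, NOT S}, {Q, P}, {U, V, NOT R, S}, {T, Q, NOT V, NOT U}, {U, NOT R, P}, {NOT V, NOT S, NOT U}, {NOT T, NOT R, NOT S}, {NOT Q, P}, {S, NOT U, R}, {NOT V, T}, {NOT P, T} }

P ↦ true; Q ↦ true; R ↦ false; S ↦ false; T ↦ true; U ↦ false; V ↦ true

Suppose P = true.
The clause (T) is unit, so T = true.
The clause (V) is unit, so V = true.
Suppose R = false.
The clause (NOT S) is unit, so S = false.
The clause (NOT U) is unit, so U = false.
The clause (Q) is unit, so Q = true.
This assignment satisfies each clause.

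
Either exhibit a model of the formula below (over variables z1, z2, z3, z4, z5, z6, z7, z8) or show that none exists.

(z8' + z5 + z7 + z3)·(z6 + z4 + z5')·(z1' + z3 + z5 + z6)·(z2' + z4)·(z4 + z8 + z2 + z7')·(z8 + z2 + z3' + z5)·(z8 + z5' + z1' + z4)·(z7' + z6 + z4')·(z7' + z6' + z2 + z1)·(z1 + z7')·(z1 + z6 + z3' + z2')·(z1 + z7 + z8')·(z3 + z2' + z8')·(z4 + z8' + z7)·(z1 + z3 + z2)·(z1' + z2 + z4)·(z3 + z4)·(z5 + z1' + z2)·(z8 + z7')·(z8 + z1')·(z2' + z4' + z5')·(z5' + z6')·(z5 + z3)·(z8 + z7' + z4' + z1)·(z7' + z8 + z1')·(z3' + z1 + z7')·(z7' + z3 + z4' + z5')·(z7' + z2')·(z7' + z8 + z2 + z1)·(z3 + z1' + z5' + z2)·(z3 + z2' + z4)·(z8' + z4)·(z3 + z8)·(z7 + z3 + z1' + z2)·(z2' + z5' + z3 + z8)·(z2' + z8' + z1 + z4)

Case z2 = 1:
The clause (z4) is unit, so z4 = 1.
The clause (z5') is unit, so z5 = 0.
The clause (z3) is unit, so z3 = 1.
The clause (z7') is unit, so z7 = 0.
Case z1 = 1:
The clause (z8) is unit, so z8 = 1.
Every clause is now satisfied; z6 is unconstrained.

z1=1,  z2=1,  z3=1,  z4=1,  z5=0,  z6=0,  z7=0,  z8=1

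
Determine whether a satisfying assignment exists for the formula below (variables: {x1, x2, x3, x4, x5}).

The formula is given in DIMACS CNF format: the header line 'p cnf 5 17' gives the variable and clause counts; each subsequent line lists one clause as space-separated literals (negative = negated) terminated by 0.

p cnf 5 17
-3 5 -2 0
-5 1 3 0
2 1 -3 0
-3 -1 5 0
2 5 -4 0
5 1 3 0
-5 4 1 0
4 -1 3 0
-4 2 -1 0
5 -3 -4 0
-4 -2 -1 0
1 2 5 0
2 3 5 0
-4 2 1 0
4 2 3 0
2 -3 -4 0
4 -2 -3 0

Yes

Try x3 = True.
Try x5 = True.
Try x2 = False.
From the singleton clause (x1), x1 = True.
From the singleton clause (¬x4), x4 = False.
This assignment satisfies each clause.
A satisfying assignment: x1=True; x2=False; x3=True; x4=False; x5=True.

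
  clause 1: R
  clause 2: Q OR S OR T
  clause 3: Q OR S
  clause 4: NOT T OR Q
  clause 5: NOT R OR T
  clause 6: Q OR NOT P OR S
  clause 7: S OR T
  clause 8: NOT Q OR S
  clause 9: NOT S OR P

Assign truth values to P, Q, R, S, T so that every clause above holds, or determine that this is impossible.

P ↦ true,  Q ↦ true,  R ↦ true,  S ↦ true,  T ↦ true

Unit clause (R) forces R = true.
Unit clause (T) forces T = true.
Unit clause (Q) forces Q = true.
Unit clause (S) forces S = true.
Unit clause (P) forces P = true.
This assignment satisfies each clause.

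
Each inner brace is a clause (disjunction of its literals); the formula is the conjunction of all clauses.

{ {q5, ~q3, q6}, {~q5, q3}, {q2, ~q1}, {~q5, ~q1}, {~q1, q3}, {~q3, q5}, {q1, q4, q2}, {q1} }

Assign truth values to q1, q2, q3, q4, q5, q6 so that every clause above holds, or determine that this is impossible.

(q1) alone gives q1 = 1.
(q2) alone gives q2 = 1.
(~q5) alone gives q5 = 0.
(q3) alone gives q3 = 1.
Now (~q3) is unsatisfied and unit — conflict.

UNSATISFIABLE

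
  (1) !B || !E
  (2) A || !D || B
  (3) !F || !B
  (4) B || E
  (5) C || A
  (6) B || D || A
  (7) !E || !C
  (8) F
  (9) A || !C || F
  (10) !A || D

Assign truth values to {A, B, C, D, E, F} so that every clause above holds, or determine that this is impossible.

A ↦ true; B ↦ false; C ↦ false; D ↦ true; E ↦ true; F ↦ true

From the singleton clause (F), F = true.
From the singleton clause (!B), B = false.
From the singleton clause (E), E = true.
From the singleton clause (!C), C = false.
From the singleton clause (A), A = true.
From the singleton clause (D), D = true.
All clauses are satisfied.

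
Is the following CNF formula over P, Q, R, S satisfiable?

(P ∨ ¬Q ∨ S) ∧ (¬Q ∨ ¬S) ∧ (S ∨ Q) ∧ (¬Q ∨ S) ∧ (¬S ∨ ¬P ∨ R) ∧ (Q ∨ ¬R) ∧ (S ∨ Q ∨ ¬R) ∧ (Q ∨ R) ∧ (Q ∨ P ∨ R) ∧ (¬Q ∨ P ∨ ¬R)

No

Branch on Q: set Q = False.
From the singleton clause (S), S = True.
From the singleton clause (¬R), R = False.
Now (R) is unsatisfied and unit — conflict.
That branch fails; take Q = True instead.
From the singleton clause (¬S), S = False.
Now (S) is unsatisfied and unit — conflict.
Both values of Q lead to a conflict.
No assignment satisfies every clause.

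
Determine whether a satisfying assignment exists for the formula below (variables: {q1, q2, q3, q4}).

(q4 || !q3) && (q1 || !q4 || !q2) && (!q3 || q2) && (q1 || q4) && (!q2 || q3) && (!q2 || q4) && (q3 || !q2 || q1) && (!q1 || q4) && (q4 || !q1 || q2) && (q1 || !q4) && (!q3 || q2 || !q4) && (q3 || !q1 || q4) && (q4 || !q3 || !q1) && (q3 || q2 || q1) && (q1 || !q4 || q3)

Satisfiable

Branch on q4: set q4 = true.
(q1) alone gives q1 = true.
Branch on q3: set q3 = true.
(q2) alone gives q2 = true.
Every clause now holds.
A satisfying assignment: q1=true,  q2=true,  q3=true,  q4=true.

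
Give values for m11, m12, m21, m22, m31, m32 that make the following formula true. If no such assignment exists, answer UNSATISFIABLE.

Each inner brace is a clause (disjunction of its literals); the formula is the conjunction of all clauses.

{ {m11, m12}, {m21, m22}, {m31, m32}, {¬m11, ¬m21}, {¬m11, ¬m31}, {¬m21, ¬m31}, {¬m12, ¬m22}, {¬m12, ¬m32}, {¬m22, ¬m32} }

UNSATISFIABLE

Branch on m11: set m11 = True.
The clause (¬m21) is unit, so m21 = False.
The clause (m22) is unit, so m22 = True.
The clause (¬m31) is unit, so m31 = False.
The clause (m32) is unit, so m32 = True.
Now (¬m32) is unsatisfied and unit — conflict.
Undo m11 and try m11 = False.
The clause (m12) is unit, so m12 = True.
The clause (¬m22) is unit, so m22 = False.
The clause (m21) is unit, so m21 = True.
The clause (¬m31) is unit, so m31 = False.
The clause (m32) is unit, so m32 = True.
Now (¬m32) is unsatisfied and unit — conflict.
Either choice for m11 ends in contradiction.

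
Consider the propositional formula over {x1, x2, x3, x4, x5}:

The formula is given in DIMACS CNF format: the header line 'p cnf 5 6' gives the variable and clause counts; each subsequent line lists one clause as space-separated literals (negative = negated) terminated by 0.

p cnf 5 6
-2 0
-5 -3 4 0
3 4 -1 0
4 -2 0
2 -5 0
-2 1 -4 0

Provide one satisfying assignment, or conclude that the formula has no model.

x1: False, x2: False, x3: True, x4: True, x5: False

(¬x2) alone gives x2 = False.
(¬x5) alone gives x5 = False.
Case x3 = True:
No clause remains; x1, x4 are free.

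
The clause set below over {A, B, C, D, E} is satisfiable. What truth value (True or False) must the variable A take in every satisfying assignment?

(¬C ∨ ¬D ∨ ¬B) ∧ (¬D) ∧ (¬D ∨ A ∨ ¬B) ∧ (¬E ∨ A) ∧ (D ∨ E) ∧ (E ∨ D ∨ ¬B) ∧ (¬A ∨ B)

True

Suppose A = False.
From the singleton clause (¬D), D = False.
From the singleton clause (¬E), E = False.
But (E) is also a unit clause — contradiction.
So every satisfying assignment has A = True.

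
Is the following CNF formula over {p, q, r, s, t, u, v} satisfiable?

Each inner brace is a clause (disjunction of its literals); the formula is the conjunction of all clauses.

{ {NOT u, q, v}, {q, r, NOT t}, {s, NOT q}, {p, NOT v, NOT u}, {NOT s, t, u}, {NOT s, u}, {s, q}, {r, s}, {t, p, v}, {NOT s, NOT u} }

No, unsatisfiable

Case s = true:
From the singleton clause (u), u = true.
Now (NOT u) is unsatisfied and unit — conflict.
So s must be the other value — set s = false.
From the singleton clause (NOT q), q = false.
Now (q) is unsatisfied and unit — conflict.
Both values of s lead to a conflict.
No assignment satisfies every clause.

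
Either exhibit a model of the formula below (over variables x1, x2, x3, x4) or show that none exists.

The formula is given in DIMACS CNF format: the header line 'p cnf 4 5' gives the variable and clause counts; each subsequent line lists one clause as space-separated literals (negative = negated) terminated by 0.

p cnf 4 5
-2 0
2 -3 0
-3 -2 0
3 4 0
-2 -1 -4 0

Unit clause (¬x2) forces x2 = False.
Unit clause (¬x3) forces x3 = False.
Unit clause (x4) forces x4 = True.
No clause remains; x1 is free.

x1=False,  x2=False,  x3=False,  x4=True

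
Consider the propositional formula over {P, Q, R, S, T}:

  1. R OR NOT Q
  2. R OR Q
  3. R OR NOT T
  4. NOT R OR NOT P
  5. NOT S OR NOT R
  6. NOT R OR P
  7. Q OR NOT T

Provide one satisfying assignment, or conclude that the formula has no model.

Case R = true:
Unit clause (NOT P) forces P = false.
Now (P) is unsatisfied and unit — conflict.
Backtrack on R: now try R = false.
Unit clause (NOT Q) forces Q = false.
Now (Q) is unsatisfied and unit — conflict.
Neither R = true nor R = false works.

UNSATISFIABLE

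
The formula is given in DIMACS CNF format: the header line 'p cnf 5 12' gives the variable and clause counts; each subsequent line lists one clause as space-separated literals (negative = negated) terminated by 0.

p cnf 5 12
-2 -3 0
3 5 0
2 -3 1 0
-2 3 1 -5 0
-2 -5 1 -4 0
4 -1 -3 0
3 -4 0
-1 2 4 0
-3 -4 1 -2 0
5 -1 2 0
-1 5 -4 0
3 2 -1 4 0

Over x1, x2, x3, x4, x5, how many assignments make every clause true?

There are 2^5 = 32 truth assignments over (x1, x2, x3, x4, x5).
Split on x1. With x1 = True, the clauses containing x1 are satisfied and ¬x1 drops from the rest; 2 of the 2^4 = 16 assignments to the other variables satisfy what remains.
With x1 = False, by the same count on the reduced clause set, 1 assignment works.
(One model: x1=F, x2=F, x3=F, x4=F, x5=T.)
Total: 2 + 1 = 3.

3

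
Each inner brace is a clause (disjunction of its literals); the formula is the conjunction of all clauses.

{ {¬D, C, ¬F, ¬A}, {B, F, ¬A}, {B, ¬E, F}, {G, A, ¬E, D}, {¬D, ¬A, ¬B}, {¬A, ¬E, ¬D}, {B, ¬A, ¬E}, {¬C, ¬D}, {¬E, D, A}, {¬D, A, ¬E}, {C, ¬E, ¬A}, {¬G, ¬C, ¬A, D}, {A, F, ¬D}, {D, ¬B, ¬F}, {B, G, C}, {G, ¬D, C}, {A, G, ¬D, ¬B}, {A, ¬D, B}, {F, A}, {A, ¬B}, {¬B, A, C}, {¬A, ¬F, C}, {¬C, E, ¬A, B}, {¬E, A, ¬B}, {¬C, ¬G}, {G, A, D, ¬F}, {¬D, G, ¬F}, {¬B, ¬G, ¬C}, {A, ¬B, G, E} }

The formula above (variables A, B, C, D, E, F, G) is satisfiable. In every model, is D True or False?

Suppose D = True.
The clause (¬C) is unit, so C = False.
The clause (G) is unit, so G = True.
Case F = False:
The clause (A) is unit, so A = True.
The clause (B) is unit, so B = True.
That conflicts with the unit clause (¬B).
Undo F and try F = True.
The clause (¬A) is unit, so A = False.
The clause (¬E) is unit, so E = False.
The clause (B) is unit, so B = True.
That conflicts with the unit clause (¬B).
Both values of F lead to a conflict.
So every satisfying assignment has D = False.

False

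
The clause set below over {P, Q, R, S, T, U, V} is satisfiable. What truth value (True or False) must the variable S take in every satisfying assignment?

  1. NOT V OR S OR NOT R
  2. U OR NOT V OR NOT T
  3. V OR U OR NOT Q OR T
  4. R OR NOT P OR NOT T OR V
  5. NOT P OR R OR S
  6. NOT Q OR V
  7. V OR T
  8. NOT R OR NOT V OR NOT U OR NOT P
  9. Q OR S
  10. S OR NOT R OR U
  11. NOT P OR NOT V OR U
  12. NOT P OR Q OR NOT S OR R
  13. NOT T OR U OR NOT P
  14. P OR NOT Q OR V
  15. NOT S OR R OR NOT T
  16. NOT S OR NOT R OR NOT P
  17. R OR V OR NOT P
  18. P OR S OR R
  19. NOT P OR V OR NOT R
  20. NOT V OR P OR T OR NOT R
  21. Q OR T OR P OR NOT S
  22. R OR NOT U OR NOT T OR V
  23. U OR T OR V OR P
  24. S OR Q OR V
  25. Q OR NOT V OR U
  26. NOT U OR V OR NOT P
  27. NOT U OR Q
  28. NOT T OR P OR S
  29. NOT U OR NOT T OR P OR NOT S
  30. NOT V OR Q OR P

Suppose S = false.
From the singleton clause (Q), Q = true.
From the singleton clause (V), V = true.
From the singleton clause (NOT R), R = false.
From the singleton clause (NOT P), P = false.
That conflicts with the unit clause (P).
So every satisfying assignment has S = True.

True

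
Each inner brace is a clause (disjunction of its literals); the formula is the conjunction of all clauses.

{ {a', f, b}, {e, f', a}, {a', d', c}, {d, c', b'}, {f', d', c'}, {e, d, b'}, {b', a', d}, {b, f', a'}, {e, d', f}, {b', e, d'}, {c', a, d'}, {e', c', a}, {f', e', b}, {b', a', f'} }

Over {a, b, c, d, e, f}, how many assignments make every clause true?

There are 2^6 = 64 truth assignments over (a, b, c, d, e, f).
Split on c. With c = 1, the clauses containing c are satisfied and c' drops from the rest; 2 of the 2^5 = 32 assignments to the other variables satisfy what remains.
With c = 0, by the same count on the reduced clause set, 7 assignments work.
(One model: a=F, b=F, c=F, d=F, e=F, f=F.)
Total: 2 + 7 = 9.

9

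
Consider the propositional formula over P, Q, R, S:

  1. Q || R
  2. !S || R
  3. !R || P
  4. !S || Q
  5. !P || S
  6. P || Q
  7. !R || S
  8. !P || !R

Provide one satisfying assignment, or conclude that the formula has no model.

Branch on Q: set Q = true.
Branch on S: set S = false.
The clause (!P) is unit, so P = false.
The clause (!R) is unit, so R = false.
All clauses are satisfied.

P=false,  Q=true,  R=false,  S=false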